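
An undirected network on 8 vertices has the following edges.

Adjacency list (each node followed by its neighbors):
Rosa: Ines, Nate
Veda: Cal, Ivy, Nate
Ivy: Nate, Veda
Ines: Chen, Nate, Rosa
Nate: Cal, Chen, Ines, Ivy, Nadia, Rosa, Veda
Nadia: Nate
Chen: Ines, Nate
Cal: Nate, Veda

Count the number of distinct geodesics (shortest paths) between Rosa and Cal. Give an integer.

1

The shortest distance is 2, and the only length-2 path is Rosa–Nate–Cal. So there is exactly 1 shortest path.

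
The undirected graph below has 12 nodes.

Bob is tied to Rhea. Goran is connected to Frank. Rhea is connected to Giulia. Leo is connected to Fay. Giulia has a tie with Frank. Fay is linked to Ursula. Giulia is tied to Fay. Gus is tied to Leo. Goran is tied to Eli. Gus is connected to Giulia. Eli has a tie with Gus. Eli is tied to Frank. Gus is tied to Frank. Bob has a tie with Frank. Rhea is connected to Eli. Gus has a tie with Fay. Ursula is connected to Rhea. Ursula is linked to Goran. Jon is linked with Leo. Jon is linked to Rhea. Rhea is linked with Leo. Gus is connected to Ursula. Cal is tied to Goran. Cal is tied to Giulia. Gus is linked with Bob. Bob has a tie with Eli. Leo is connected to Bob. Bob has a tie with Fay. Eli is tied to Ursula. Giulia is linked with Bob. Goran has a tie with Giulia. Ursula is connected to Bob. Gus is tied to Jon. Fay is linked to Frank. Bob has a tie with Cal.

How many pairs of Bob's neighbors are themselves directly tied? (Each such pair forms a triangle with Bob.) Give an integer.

18

Bob's neighbors: Cal, Eli, Fay, Frank, Giulia, Gus, Leo, Rhea, and Ursula.
Neighbor pairs that are themselves tied: Bob–Cal–Giulia; Bob–Eli–Frank; Bob–Eli–Gus; Bob–Eli–Rhea; Bob–Eli–Ursula; Bob–Fay–Frank; Bob–Fay–Giulia; Bob–Fay–Gus; Bob–Fay–Leo; Bob–Fay–Ursula; Bob–Frank–Giulia; Bob–Frank–Gus; Bob–Giulia–Gus; Bob–Giulia–Rhea; Bob–Gus–Leo; Bob–Gus–Ursula; Bob–Leo–Rhea; Bob–Rhea–Ursula. Each forms one triangle with Bob, for 18 in total.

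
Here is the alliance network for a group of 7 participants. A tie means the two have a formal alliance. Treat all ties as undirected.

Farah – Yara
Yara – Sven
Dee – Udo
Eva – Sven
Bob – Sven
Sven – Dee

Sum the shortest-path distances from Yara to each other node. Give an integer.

Distances from Yara: Bob:2, Dee:2, Eva:2, Farah:1, Sven:1, Udo:3.
Sum = 2 + 2 + 2 + 1 + 1 + 3 = 11.

11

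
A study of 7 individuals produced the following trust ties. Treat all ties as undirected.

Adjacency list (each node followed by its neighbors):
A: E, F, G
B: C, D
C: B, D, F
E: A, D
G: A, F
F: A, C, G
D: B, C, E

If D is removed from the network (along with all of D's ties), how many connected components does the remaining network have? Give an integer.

D's neighbors (B, C, and E) remain reachable from one another through other ties, so the rest of the network stays in one piece.

1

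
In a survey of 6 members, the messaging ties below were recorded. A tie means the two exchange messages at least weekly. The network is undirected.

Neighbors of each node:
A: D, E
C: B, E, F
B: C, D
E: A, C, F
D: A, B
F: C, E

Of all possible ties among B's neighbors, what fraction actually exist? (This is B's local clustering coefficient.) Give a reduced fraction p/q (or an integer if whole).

B's neighbors: C and D (k = 2).
Possible neighbor pairs: C(2,2) = 1. Edges among them: none → e = 0.
Clustering(B) = 0/1.

0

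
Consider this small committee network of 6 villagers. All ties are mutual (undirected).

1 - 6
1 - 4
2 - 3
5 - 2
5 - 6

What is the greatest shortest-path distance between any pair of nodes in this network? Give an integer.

5

Eccentricity of each node (its greatest distance to any other): 1:4, 2:4, 3:5, 4:5, 5:3, 6:3.
The maximum eccentricity is 5, realized for instance by the pair 4–3 via 4 – 1 – 6 – 5 – 2 – 3. So the diameter is 5.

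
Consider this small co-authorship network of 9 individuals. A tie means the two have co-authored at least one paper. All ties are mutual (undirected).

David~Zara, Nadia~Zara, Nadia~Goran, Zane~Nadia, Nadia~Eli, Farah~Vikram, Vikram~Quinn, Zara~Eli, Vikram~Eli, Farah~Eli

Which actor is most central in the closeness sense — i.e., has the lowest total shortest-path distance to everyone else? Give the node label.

Eli

Farness (sum of distances to all others) for each node — David:21, Eli:12, Farah:17, Goran:20, Nadia:13, Quinn:23, Vikram:16, Zane:20, Zara:14.
The smallest farness is 12, for Eli, so Eli has the highest closeness.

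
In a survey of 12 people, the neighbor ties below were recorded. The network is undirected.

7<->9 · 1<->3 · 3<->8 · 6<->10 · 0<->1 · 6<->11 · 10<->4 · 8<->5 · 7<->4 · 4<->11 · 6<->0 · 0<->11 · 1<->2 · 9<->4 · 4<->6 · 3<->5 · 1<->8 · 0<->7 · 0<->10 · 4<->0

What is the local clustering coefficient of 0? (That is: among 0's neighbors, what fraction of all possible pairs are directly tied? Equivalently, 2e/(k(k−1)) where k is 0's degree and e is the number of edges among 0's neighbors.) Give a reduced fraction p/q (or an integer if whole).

0's neighbors: 1, 4, 6, 7, 10, and 11 (k = 6).
Possible neighbor pairs: C(6,2) = 15. Edges among them: 4–6, 4–7, 4–10, 4–11, 6–10, 6–11 → e = 6.
Clustering(0) = 6/15 = 2/5.

2/5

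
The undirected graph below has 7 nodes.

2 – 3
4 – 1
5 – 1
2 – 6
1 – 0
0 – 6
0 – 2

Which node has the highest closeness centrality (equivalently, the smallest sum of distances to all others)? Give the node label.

0

Farness (sum of distances to all others) for each node — 0:9, 1:10, 2:11, 3:16, 4:15, 5:15, 6:12.
The smallest farness is 9, for 0, so 0 has the highest closeness.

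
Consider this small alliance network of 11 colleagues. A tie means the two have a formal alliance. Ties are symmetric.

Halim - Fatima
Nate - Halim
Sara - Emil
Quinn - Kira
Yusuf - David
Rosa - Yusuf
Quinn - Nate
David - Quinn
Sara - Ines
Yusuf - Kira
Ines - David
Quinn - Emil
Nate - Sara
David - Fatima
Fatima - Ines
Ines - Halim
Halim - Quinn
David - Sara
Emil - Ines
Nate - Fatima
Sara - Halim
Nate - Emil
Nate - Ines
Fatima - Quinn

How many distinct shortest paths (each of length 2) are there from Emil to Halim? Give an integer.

4

The shortest distance is 2. The length-2 paths are: Emil–Nate–Halim; Emil–Ines–Halim; Emil–Quinn–Halim; Emil–Sara–Halim.
That gives 4 distinct shortest paths.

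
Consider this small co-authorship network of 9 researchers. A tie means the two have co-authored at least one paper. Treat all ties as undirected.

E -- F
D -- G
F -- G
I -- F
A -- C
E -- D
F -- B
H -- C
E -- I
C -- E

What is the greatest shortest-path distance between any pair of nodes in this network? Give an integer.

4

Eccentricity of each node (its greatest distance to any other): A:4, B:4, C:3, D:3, E:2, F:3, G:4, H:4, I:3.
The maximum eccentricity is 4, realized for instance by the pair A–B via A – C – E – F – B. So the diameter is 4.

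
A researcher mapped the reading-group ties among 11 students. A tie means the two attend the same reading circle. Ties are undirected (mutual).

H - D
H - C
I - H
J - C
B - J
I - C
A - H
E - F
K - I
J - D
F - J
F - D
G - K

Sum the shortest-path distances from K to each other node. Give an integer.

Distances from K: A:3, B:4, C:2, D:3, E:5, F:4, G:1, H:2, I:1, J:3.
Sum = 3 + 4 + 2 + 3 + 5 + 4 + 1 + 2 + 1 + 3 = 28.

28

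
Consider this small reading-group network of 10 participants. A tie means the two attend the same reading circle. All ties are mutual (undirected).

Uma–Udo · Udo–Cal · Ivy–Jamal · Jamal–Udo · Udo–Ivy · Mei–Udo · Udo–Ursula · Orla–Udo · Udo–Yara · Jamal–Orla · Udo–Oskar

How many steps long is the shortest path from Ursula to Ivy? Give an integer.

2

One shortest route is Ursula – Udo – Ivy, which uses 2 edges, and Ursula and Ivy are not directly tied, so nothing shorter exists. So d(Ursula,Ivy) = 2.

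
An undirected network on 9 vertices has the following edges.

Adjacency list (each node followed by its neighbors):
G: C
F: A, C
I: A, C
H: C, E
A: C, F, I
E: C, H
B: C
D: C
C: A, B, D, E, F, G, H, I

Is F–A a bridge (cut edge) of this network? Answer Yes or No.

Even without that edge, F still reaches A via F – C – A, so the network stays connected. Not a bridge.

No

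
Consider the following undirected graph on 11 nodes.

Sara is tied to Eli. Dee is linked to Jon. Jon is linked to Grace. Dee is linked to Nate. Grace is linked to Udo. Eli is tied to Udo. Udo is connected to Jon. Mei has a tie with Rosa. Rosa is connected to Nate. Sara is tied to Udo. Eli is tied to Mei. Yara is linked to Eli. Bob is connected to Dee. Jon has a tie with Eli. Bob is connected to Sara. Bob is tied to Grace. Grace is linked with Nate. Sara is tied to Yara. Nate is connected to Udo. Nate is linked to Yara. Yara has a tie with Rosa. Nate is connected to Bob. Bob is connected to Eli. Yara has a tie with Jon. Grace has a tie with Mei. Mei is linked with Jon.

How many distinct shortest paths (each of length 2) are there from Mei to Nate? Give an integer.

The shortest distance is 2. The length-2 paths are: Mei–Rosa–Nate; Mei–Grace–Nate.
That gives 2 distinct shortest paths.

2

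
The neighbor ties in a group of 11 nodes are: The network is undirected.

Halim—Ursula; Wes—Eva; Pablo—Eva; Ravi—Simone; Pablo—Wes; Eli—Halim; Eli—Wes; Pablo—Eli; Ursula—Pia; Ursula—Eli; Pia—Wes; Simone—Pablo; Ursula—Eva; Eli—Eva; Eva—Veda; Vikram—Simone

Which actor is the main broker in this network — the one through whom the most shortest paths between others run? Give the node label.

Pablo

Unnormalized betweenness of each node: Eli:25/3, Eva:34/3, Halim:0, Pablo:21, Pia:1/3, Ravi:0, Simone:17, Ursula:7/2, Veda:0, Vikram:0, Wes:11/2.
Pablo has the largest value, 21, making it the main broker — the node through which the most shortest paths run.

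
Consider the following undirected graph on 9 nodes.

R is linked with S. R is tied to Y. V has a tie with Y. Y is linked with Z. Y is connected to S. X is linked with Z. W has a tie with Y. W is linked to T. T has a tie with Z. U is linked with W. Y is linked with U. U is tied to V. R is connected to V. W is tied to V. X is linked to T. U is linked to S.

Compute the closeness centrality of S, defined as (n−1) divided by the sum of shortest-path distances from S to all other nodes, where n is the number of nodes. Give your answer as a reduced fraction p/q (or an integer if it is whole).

8/15

Distances from S: R:1, T:3, U:1, V:2, W:2, X:3, Y:1, Z:2. Sum = 15.
n = 9, so closeness = 8/15.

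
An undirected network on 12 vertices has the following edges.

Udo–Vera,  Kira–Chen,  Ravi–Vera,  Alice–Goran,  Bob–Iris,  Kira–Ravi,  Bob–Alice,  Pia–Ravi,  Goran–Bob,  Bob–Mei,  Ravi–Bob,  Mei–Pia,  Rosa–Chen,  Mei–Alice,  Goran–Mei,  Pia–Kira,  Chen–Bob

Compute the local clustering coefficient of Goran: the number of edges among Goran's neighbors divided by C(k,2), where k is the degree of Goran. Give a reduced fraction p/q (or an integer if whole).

1

Goran's neighbors: Alice, Bob, and Mei (k = 3).
Possible neighbor pairs: C(3,2) = 3. Edges among them: Alice–Bob, Alice–Mei, Bob–Mei → e = 3.
Clustering(Goran) = 3/3 = 1.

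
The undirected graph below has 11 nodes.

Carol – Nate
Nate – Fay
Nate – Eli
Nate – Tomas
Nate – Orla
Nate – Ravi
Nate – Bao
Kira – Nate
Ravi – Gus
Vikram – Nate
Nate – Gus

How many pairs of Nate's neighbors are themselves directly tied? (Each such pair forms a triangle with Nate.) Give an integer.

Nate's neighbors: Bao, Carol, Eli, Fay, Gus, Kira, Orla, Ravi, Tomas, and Vikram.
Neighbor pairs that are themselves tied: Nate–Gus–Ravi. Each forms one triangle with Nate, for 1 in total.

1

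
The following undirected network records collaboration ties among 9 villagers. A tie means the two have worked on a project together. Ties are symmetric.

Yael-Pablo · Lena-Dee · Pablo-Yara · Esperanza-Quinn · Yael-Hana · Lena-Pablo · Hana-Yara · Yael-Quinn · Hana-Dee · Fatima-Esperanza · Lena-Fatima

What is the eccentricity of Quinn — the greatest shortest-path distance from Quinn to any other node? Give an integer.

Distances from Quinn: Dee:3, Esperanza:1, Fatima:2, Hana:2, Lena:3, Pablo:2, Yael:1, Yara:3.
The largest is 3 (to Yara, Lena, and Dee), so the eccentricity of Quinn is 3.

3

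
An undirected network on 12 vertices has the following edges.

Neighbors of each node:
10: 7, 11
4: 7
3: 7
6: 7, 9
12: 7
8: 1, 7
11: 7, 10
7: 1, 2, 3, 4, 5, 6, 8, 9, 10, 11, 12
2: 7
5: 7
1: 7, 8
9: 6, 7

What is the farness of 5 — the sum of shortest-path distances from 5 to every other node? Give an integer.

21

Distances from 5: 1:2, 2:2, 3:2, 4:2, 6:2, 7:1, 8:2, 9:2, 10:2, 11:2, 12:2.
Sum = 2 + 2 + 2 + 2 + 2 + 1 + 2 + 2 + 2 + 2 + 2 = 21.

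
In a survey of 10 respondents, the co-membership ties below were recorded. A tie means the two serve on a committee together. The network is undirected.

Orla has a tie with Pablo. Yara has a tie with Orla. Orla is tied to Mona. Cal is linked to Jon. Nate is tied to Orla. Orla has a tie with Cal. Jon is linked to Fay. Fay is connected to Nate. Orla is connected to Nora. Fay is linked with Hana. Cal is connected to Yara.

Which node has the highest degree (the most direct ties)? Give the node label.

Orla

Degrees — Cal:3, Fay:3, Hana:1, Jon:2, Mona:1, Nate:2, Nora:1, Orla:6, Pablo:1, Yara:2.
The maximum is 6, attained only by Orla.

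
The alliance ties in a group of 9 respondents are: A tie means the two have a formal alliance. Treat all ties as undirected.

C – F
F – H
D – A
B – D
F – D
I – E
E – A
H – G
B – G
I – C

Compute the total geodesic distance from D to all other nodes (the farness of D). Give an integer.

14

Distances from D: A:1, B:1, C:2, E:2, F:1, G:2, H:2, I:3.
Sum = 1 + 1 + 2 + 2 + 1 + 2 + 2 + 3 = 14.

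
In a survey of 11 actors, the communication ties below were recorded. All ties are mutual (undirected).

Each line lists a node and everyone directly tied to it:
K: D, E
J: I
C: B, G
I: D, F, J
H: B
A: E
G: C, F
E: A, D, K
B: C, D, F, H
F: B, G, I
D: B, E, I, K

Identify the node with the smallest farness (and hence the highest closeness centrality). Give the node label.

Farness (sum of distances to all others) for each node — A:32, B:18, C:25, D:17, E:23, F:21, G:28, H:27, I:20, J:29, K:24.
The smallest farness is 17, for D, so D has the highest closeness.

D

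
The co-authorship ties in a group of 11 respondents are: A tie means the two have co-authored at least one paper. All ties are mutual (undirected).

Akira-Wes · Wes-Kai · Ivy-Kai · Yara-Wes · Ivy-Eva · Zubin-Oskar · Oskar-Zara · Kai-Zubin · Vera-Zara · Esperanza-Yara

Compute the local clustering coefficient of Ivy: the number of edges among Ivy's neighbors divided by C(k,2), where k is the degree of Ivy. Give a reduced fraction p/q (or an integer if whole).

Ivy's neighbors: Eva and Kai (k = 2).
Possible neighbor pairs: C(2,2) = 1. Edges among them: none → e = 0.
Clustering(Ivy) = 0/1.

0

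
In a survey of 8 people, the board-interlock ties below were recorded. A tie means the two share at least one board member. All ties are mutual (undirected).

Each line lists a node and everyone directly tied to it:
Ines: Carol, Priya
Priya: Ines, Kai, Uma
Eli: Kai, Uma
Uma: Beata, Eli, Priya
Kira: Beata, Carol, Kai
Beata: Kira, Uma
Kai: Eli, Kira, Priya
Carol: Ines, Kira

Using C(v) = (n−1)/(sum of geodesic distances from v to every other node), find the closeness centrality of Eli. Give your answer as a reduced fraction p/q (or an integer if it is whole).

1/2

Distances from Eli: Beata:2, Carol:3, Ines:3, Kai:1, Kira:2, Priya:2, Uma:1. Sum = 14.
n = 8, so closeness = 7/14 = 1/2.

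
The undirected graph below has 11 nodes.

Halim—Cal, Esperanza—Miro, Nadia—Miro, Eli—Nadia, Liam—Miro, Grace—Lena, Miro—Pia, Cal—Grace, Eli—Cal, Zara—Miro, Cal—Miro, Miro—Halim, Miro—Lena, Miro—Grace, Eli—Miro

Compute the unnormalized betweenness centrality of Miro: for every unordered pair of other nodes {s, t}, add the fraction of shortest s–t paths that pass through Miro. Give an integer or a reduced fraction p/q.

75/2

Pairs whose geodesics pass through Miro — Eli–Zara: 1; Eli–Pia: 1; Eli–Lena: 1; Eli–Grace: 1/2; Eli–Liam: 1; Eli–Esperanza: 1; Eli–Halim: 1/2; Zara–Pia: 1; Zara–Lena: 1; Zara–Grace: 1; Zara–Liam: 1; Zara–Cal: 1; Zara–Esperanza: 1; Zara–Halim: 1 … (+26 more pairs).
All other pairs contribute 0.
Summing the contributions gives betweenness(Miro) = 75/2.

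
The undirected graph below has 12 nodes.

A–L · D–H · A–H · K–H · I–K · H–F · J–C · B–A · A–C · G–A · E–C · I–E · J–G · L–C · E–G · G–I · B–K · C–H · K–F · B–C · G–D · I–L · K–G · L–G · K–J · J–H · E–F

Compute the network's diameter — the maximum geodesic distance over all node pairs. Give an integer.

Eccentricity of each node (its greatest distance to any other): A:2, B:3, C:2, D:3, E:2, F:3, G:2, H:2, I:2, J:2, K:2, L:3.
The maximum eccentricity is 3, realized for instance by the pair F–L via F – H – A – L. So the diameter is 3.

3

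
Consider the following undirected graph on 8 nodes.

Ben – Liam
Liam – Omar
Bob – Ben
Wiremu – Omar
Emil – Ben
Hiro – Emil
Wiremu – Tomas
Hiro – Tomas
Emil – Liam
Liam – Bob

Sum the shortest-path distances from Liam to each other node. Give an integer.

11

Distances from Liam: Ben:1, Bob:1, Emil:1, Hiro:2, Omar:1, Tomas:3, Wiremu:2.
Sum = 1 + 1 + 1 + 2 + 1 + 3 + 2 = 11.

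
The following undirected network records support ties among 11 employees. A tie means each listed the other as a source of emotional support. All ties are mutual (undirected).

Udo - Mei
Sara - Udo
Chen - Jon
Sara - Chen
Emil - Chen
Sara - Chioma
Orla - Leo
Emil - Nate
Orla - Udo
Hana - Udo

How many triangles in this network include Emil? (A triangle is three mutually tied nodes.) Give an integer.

0

Emil's neighbors are Chen and Nate, but none of them are tied to each other, so no triangle contains Emil.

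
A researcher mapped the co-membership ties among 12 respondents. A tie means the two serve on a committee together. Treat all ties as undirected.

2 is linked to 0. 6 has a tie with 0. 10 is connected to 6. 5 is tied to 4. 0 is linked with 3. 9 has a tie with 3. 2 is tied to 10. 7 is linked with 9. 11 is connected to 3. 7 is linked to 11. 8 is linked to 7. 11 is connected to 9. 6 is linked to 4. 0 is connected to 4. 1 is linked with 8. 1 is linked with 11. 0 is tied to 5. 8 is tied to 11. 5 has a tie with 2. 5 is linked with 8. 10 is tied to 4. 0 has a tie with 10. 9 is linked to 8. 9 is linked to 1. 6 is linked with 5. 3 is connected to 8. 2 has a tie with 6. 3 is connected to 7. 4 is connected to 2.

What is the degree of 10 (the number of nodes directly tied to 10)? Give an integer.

10 is directly tied to 0, 2, 4, and 6. That is 4 neighbors, so the degree of 10 is 4.

4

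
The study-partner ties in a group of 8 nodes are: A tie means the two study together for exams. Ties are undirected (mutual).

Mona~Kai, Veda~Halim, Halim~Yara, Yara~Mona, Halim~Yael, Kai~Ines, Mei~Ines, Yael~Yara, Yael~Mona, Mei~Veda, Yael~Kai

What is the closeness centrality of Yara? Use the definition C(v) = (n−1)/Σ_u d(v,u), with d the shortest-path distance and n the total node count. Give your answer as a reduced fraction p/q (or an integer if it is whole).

7/13

Distances from Yara: Halim:1, Ines:3, Kai:2, Mei:3, Mona:1, Veda:2, Yael:1. Sum = 13.
n = 8, so closeness = 7/13.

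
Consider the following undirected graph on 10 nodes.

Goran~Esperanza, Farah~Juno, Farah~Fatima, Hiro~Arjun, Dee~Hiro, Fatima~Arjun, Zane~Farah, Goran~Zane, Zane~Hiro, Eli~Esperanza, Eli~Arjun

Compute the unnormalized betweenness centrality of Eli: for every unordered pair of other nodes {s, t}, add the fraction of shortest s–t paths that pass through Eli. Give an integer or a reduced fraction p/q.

Pairs whose geodesics pass through Eli — Fatima–Esperanza: 1; Dee–Esperanza: 1/2; Goran–Arjun: 1/2; Arjun–Esperanza: 1; Esperanza–Hiro: 1/2.
All other pairs contribute 0.
Summing the contributions gives betweenness(Eli) = 7/2.

7/2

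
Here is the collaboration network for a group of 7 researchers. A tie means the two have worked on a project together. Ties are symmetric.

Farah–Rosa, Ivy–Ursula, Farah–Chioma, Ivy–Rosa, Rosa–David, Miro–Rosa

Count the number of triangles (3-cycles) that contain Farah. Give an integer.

0

Farah's neighbors are Chioma and Rosa, but none of them are tied to each other, so no triangle contains Farah.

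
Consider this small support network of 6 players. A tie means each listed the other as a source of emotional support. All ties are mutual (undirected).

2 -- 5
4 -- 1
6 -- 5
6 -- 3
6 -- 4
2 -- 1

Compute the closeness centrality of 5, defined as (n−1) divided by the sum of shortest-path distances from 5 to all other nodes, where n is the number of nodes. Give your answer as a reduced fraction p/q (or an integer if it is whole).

Distances from 5: 1:2, 2:1, 3:2, 4:2, 6:1. Sum = 8.
n = 6, so closeness = 5/8.

5/8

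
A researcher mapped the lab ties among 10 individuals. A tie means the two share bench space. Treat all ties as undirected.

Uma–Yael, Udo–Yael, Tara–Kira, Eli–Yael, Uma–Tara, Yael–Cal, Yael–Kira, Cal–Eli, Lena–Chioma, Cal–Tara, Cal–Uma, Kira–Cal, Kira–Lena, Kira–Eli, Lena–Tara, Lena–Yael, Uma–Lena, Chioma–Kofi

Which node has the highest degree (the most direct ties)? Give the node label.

Degrees — Cal:5, Chioma:2, Eli:3, Kira:5, Kofi:1, Lena:5, Tara:4, Udo:1, Uma:4, Yael:6.
The maximum is 6, attained only by Yael.

Yael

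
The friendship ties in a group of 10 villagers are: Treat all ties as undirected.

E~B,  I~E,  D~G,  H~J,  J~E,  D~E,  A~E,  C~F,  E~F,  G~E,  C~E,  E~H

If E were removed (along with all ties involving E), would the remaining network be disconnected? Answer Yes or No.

Yes

Removing E leaves {D and G} with no path to {H and J}, so the network splits into 6 components. E is a cut vertex.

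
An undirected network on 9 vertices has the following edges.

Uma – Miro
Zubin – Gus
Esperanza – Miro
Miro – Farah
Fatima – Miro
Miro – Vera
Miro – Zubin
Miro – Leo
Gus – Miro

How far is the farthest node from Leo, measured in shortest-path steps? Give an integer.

2

Distances from Leo: Esperanza:2, Farah:2, Fatima:2, Gus:2, Miro:1, Uma:2, Vera:2, Zubin:2.
The largest is 2 (to Uma, Vera, Zubin, Farah, Esperanza, Fatima, and Gus), so the eccentricity of Leo is 2.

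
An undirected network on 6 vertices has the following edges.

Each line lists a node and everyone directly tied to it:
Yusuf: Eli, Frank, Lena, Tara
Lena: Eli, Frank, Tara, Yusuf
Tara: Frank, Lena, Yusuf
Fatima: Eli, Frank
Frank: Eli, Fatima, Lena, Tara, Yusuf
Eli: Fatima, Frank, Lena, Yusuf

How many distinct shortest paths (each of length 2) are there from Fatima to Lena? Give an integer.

2

The shortest distance is 2. The length-2 paths are: Fatima–Eli–Lena; Fatima–Frank–Lena.
That gives 2 distinct shortest paths.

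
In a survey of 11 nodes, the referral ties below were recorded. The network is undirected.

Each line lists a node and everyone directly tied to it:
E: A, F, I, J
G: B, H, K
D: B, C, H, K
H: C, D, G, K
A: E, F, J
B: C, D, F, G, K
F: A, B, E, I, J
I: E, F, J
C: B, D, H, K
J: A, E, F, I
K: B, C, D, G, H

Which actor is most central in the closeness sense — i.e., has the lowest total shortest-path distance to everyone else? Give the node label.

B

Farness (sum of distances to all others) for each node — A:23, B:15, C:20, D:20, E:22, F:16, G:21, H:25, I:23, J:22, K:19.
The smallest farness is 15, for B, so B has the highest closeness.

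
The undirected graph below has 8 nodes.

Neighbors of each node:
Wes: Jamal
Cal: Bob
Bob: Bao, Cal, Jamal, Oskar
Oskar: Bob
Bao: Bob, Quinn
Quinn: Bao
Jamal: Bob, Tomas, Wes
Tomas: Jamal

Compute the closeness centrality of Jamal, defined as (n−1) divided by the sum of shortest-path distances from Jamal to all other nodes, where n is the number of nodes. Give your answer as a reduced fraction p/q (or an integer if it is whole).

Distances from Jamal: Bao:2, Bob:1, Cal:2, Oskar:2, Quinn:3, Tomas:1, Wes:1. Sum = 12.
n = 8, so closeness = 7/12.

7/12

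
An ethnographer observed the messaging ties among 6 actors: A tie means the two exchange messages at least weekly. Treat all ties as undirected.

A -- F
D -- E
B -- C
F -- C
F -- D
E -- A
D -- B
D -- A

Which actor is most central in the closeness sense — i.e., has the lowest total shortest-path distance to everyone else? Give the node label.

Farness (sum of distances to all others) for each node — A:7, B:8, C:9, D:6, E:9, F:7.
The smallest farness is 6, for D, so D has the highest closeness.

D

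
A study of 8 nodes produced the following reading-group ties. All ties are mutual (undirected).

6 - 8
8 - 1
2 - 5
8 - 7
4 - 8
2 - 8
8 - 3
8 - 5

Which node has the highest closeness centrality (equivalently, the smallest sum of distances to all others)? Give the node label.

Farness (sum of distances to all others) for each node — 1:13, 2:12, 3:13, 4:13, 5:12, 6:13, 7:13, 8:7.
The smallest farness is 7, for 8, so 8 has the highest closeness.

8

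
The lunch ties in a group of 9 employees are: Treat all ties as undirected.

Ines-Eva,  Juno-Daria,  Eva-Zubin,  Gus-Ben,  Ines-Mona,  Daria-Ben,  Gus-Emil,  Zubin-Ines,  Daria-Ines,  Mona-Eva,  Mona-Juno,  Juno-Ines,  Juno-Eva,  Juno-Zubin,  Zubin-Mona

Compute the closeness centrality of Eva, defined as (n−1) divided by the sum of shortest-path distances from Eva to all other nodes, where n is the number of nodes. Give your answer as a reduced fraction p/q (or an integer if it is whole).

4/9

Distances from Eva: Ben:3, Daria:2, Emil:5, Gus:4, Ines:1, Juno:1, Mona:1, Zubin:1. Sum = 18.
n = 9, so closeness = 8/18 = 4/9.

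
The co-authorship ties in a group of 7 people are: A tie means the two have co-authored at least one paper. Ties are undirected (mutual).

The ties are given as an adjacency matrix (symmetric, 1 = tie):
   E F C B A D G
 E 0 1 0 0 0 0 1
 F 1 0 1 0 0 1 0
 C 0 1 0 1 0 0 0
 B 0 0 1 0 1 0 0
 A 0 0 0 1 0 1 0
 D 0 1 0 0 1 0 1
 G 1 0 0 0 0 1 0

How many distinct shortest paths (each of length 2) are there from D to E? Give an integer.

2

The shortest distance is 2. The length-2 paths are: D–F–E; D–G–E.
That gives 2 distinct shortest paths.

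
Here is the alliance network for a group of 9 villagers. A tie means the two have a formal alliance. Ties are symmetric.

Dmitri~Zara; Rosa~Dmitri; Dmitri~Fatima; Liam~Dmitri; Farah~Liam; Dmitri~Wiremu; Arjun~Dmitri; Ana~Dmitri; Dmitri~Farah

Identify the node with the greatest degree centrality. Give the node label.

Dmitri

Degrees — Ana:1, Arjun:1, Dmitri:8, Farah:2, Fatima:1, Liam:2, Rosa:1, Wiremu:1, Zara:1.
The maximum is 8, attained only by Dmitri.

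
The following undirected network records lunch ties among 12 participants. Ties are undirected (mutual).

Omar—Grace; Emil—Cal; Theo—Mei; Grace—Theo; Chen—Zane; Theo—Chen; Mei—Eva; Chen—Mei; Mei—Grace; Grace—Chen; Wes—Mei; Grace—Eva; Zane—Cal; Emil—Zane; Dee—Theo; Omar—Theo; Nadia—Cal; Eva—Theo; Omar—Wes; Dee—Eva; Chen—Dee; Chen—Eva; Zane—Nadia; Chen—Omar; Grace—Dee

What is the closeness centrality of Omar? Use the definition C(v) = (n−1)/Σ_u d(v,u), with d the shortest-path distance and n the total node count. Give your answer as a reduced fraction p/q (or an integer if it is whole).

11/21

Distances from Omar: Cal:3, Chen:1, Dee:2, Emil:3, Eva:2, Grace:1, Mei:2, Nadia:3, Theo:1, Wes:1, Zane:2. Sum = 21.
n = 12, so closeness = 11/21.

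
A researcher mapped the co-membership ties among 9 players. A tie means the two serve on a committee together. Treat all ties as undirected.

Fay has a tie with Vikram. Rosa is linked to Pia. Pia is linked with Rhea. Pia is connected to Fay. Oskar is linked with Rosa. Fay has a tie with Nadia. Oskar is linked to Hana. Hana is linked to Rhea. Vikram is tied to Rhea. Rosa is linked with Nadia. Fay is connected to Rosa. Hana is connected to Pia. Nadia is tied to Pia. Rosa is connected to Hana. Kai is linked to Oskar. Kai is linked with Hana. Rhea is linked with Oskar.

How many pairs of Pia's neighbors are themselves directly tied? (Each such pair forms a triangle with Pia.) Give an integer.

Pia's neighbors: Fay, Hana, Nadia, Rhea, and Rosa.
Neighbor pairs that are themselves tied: Pia–Fay–Nadia; Pia–Fay–Rosa; Pia–Hana–Rhea; Pia–Hana–Rosa; Pia–Nadia–Rosa. Each forms one triangle with Pia, for 5 in total.

5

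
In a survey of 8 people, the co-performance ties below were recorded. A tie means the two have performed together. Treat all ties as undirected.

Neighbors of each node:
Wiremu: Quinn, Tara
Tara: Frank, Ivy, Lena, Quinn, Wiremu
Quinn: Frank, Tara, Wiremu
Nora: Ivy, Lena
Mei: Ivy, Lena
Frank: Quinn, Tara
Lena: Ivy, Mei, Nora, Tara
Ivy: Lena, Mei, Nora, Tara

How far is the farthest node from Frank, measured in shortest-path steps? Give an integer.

3

Distances from Frank: Ivy:2, Lena:2, Mei:3, Nora:3, Quinn:1, Tara:1, Wiremu:2.
The largest is 3 (to Mei and Nora), so the eccentricity of Frank is 3.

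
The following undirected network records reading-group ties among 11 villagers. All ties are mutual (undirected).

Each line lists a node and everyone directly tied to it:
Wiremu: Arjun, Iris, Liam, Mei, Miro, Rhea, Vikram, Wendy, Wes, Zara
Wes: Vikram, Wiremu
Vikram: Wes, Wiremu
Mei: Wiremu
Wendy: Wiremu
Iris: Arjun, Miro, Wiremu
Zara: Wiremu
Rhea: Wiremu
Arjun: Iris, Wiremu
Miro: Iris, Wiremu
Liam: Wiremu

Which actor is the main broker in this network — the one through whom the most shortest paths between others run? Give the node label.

Wiremu

Unnormalized betweenness of each node: Arjun:0, Iris:1/2, Liam:0, Mei:0, Miro:0, Rhea:0, Vikram:0, Wendy:0, Wes:0, Wiremu:83/2, Zara:0.
Wiremu has the largest value, 83/2, making it the main broker — the node through which the most shortest paths run.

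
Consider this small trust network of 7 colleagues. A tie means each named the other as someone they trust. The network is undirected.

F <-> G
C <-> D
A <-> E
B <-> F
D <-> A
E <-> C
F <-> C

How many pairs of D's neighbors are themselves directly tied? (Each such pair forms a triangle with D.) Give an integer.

0

D's neighbors are A and C, but none of them are tied to each other, so no triangle contains D.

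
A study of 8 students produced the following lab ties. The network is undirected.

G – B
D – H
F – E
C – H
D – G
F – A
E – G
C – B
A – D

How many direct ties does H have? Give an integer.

H is directly tied to C and D. That is 2 neighbors, so the degree of H is 2.

2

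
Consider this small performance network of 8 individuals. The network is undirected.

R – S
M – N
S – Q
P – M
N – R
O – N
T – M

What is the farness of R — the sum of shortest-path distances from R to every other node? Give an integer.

Distances from R: M:2, N:1, O:2, P:3, Q:2, S:1, T:3.
Sum = 2 + 1 + 2 + 3 + 2 + 1 + 3 = 14.

14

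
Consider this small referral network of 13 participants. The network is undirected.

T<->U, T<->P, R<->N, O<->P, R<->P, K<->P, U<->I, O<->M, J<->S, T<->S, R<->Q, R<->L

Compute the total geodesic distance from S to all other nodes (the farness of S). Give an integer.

34

Distances from S: I:3, J:1, K:3, L:4, M:4, N:4, O:3, P:2, Q:4, R:3, T:1, U:2.
Sum = 3 + 1 + 3 + 4 + 4 + 4 + 3 + 2 + 4 + 3 + 1 + 2 = 34.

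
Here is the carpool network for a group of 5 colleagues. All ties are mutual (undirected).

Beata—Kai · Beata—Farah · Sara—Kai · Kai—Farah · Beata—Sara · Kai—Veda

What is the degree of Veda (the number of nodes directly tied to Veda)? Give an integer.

1

Veda is directly tied to Kai. That is 1 neighbor, so the degree of Veda is 1.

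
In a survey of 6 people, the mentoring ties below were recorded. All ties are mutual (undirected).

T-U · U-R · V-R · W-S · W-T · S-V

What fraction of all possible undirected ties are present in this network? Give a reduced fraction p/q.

There are 6 edges and 6 nodes, so the maximum possible is C(6,2) = 15.
Density = 6/15 = 2/5.

2/5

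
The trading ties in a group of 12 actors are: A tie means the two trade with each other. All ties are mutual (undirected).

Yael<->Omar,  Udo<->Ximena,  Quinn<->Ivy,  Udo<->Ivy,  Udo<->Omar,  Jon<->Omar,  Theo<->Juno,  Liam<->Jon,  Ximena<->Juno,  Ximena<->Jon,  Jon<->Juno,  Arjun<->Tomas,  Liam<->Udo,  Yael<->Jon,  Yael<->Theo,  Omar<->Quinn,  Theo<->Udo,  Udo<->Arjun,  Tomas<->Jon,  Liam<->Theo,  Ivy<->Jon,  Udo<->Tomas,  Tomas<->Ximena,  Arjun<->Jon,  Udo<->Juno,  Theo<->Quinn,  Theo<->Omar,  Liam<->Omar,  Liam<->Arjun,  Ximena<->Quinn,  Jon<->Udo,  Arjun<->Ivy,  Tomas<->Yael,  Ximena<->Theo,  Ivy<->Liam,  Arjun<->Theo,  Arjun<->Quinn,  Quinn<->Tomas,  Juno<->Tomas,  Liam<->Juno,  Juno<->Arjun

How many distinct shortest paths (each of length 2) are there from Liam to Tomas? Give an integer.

The shortest distance is 2. The length-2 paths are: Liam–Jon–Tomas; Liam–Arjun–Tomas; Liam–Udo–Tomas; Liam–Juno–Tomas.
That gives 4 distinct shortest paths.

4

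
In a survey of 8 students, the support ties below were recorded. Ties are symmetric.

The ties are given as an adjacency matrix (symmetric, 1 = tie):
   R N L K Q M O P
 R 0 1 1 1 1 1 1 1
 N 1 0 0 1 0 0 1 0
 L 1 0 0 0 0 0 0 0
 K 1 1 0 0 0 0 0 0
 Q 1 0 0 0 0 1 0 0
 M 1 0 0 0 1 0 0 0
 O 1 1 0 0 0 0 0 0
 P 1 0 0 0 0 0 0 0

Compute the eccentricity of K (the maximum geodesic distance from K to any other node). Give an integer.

2

Distances from K: L:2, M:2, N:1, O:2, P:2, Q:2, R:1.
The largest is 2 (to L, Q, M, O, and P), so the eccentricity of K is 2.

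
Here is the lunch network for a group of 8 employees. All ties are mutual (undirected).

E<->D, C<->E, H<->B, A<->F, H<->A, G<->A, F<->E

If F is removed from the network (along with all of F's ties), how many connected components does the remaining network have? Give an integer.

Without F, the remaining ties split the others into: {C, D, E}; {A, B, G, H}.
That's 2 separate components.

2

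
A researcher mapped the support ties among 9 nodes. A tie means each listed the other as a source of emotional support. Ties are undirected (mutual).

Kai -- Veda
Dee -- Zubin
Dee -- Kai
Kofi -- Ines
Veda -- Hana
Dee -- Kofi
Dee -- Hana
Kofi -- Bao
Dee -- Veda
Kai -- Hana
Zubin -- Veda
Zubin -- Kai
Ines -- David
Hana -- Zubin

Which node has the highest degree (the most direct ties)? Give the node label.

Dee

Degrees — Bao:1, David:1, Dee:5, Hana:4, Ines:2, Kai:4, Kofi:3, Veda:4, Zubin:4.
The maximum is 5, attained only by Dee.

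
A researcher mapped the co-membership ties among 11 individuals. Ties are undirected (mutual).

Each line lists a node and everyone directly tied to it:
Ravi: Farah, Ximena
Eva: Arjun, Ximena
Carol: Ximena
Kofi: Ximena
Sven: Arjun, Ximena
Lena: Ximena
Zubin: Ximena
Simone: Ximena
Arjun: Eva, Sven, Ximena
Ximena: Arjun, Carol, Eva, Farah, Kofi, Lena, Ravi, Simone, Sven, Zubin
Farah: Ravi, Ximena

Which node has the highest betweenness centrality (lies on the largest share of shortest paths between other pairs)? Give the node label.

Unnormalized betweenness of each node: Arjun:1/2, Carol:0, Eva:0, Farah:0, Kofi:0, Lena:0, Ravi:0, Simone:0, Sven:0, Ximena:83/2, Zubin:0.
Ximena has the largest value, 83/2, making it the main broker — the node through which the most shortest paths run.

Ximena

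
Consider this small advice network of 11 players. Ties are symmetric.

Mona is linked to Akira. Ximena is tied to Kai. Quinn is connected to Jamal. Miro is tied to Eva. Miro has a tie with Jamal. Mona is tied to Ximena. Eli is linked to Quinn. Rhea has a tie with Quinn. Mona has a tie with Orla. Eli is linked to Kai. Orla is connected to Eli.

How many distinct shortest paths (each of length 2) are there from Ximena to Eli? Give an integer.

The shortest distance is 2, and the only length-2 path is Ximena–Kai–Eli. So there is exactly 1 shortest path.

1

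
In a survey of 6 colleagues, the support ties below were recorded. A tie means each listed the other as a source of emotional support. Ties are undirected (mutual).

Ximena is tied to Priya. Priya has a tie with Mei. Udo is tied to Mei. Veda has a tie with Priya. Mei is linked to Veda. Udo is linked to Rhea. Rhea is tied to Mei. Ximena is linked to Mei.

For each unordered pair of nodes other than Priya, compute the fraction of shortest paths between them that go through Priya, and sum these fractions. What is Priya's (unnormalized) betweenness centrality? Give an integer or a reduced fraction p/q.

1/2

Pairs whose geodesics pass through Priya — Ximena–Veda: 1/2.
All other pairs contribute 0.
Summing the contributions gives betweenness(Priya) = 1/2.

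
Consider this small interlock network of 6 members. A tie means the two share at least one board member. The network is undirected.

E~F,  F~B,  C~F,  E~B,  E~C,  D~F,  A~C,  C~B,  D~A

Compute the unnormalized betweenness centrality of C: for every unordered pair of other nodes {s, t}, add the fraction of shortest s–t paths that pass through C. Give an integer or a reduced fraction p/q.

5/2

Pairs whose geodesics pass through C — E–A: 1; F–A: 1/2; B–A: 1.
All other pairs contribute 0.
Summing the contributions gives betweenness(C) = 5/2.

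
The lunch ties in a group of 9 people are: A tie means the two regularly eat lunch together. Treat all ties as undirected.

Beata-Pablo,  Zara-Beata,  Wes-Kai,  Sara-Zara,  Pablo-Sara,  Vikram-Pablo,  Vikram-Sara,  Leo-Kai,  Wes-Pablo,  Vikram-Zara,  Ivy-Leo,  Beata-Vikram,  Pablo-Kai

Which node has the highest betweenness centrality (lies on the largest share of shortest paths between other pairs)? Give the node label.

Pablo

Unnormalized betweenness of each node: Beata:5/3, Ivy:0, Kai:12, Leo:7, Pablo:49/3, Sara:5/3, Vikram:2, Wes:0, Zara:1/3.
Pablo has the largest value, 49/3, making it the main broker — the node through which the most shortest paths run.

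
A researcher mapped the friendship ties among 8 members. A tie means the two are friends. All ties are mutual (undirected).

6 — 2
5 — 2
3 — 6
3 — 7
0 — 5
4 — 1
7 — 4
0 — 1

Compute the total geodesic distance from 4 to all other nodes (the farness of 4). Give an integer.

16

Distances from 4: 0:2, 1:1, 2:4, 3:2, 5:3, 6:3, 7:1.
Sum = 2 + 1 + 4 + 2 + 3 + 3 + 1 = 16.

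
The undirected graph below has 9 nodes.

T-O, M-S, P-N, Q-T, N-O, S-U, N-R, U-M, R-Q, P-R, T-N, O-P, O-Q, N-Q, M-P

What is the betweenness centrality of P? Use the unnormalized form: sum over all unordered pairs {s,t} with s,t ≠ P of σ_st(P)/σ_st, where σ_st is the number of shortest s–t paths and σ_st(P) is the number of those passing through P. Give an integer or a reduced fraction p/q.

46/3

Pairs whose geodesics pass through P — S–R: 1; S–Q: 3/3; S–T: 2/2; S–N: 1; S–O: 1; U–R: 1; U–Q: 3/3; U–T: 2/2; U–N: 1; U–O: 1; M–R: 1; M–Q: 3/3; M–T: 2/2; M–N: 1 … (+2 more pairs).
All other pairs contribute 0.
Summing the contributions gives betweenness(P) = 46/3.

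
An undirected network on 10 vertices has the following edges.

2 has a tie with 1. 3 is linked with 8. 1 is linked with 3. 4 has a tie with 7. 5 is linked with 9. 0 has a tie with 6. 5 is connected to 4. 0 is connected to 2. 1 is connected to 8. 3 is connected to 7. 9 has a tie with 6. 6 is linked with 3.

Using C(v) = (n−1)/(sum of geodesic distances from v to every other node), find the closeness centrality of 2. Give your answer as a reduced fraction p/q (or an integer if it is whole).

Distances from 2: 0:1, 1:1, 3:2, 4:4, 5:4, 6:2, 7:3, 8:2, 9:3. Sum = 22.
n = 10, so closeness = 9/22.

9/22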